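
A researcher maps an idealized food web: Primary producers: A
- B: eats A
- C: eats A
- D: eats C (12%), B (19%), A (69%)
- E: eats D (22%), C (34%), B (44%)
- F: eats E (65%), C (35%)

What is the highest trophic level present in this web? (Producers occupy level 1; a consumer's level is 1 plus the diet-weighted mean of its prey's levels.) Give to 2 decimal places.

3.69

B: 1 + 1 = 2
C: 1 + 1 = 2
D: 1 + (0.12×2 + 0.19×2 + 0.69×1) = 2.31
E: 1 + (0.22×2.31 + 0.34×2 + 0.44×2) = 3.0682
F: 1 + (0.65×3.0682 + 0.35×2) = 3.69433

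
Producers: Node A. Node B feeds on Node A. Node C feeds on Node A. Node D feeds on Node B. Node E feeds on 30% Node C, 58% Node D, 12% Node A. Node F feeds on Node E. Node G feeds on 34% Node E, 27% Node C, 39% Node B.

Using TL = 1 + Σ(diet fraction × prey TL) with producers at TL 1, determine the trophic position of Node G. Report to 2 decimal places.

3.50

Node B: 1 + 1 = 2
Node C: 1 + 1 = 2
Node D: 1 + 2 = 3
Node E: 1 + (0.3×2 + 0.58×3 + 0.12×1) = 3.46
Node F: 1 + 3.46 = 4.46
Node G: 1 + (0.34×3.46 + 0.27×2 + 0.39×2) = 3.4964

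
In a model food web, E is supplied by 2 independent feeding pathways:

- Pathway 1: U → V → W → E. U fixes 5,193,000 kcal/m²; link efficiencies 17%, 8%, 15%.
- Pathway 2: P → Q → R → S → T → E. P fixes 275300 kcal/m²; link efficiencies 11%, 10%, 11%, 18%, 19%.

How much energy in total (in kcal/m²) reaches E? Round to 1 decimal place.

10605.1 kcal/m²

Pathway 1: 5193000 × 0.17 × 0.08 × 0.15 = 10593.72 kcal/m²
Pathway 2: 275300 × 0.11 × 0.1 × 0.11 × 0.18 × 0.19 = 11.3924646 kcal/m²
Total at E: 10593.72 + 11.3924646 = 10605.1124646 kcal/m²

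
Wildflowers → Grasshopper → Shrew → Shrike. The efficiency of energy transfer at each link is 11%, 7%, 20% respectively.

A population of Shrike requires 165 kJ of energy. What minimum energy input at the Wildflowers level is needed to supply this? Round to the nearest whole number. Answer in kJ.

Cumulative transfer efficiency: 0.11 × 0.07 × 0.2 = 0.00154
Wildflowers energy = 165 / 0.00154 = 107143 kJ

107143 kJ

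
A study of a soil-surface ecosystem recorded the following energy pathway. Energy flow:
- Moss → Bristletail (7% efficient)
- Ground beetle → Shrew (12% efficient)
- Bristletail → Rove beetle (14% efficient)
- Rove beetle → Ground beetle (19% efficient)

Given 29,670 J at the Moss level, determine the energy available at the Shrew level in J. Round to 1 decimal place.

6.6 J

Bristletail: 29670 × 0.07 = 2076.9 J
Rove beetle: 2076.9 × 0.14 = 290.766 J
Ground beetle: 290.766 × 0.19 = 55.24554 J
Shrew: 55.24554 × 0.12 = 6.6294648 J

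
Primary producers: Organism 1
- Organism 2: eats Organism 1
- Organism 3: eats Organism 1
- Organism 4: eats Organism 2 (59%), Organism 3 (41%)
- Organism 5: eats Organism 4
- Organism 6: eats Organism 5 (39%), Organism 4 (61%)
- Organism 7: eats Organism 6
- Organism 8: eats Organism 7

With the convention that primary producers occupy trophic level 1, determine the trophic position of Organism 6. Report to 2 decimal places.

Organism 2: 1 + 1 = 2
Organism 3: 1 + 1 = 2
Organism 4: 1 + (0.59×2 + 0.41×2) = 3
Organism 5: 1 + 3 = 4
Organism 6: 1 + (0.39×4 + 0.61×3) = 4.39
Organism 7: 1 + 4.39 = 5.39
Organism 8: 1 + 5.39 = 6.39

4.39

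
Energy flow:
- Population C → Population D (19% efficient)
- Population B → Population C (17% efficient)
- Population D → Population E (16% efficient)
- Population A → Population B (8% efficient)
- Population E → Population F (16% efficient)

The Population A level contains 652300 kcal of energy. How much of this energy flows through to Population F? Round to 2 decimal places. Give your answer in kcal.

Population B: 652300 × 0.08 = 52184 kcal
Population C: 52184 × 0.17 = 8871.28 kcal
Population D: 8871.28 × 0.19 = 1685.5432 kcal
Population E: 1685.5432 × 0.16 = 269.686912 kcal
Population F: 269.686912 × 0.16 = 43.14990592 kcal

43.15 kcal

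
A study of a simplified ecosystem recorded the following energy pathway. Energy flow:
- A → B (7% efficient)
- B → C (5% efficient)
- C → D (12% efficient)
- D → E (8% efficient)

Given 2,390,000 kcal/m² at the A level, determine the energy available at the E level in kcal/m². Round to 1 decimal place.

B: 2390000 × 0.07 = 167300 kcal/m²
C: 167300 × 0.05 = 8365 kcal/m²
D: 8365 × 0.12 = 1003.8 kcal/m²
E: 1003.8 × 0.08 = 80.304 kcal/m²

80.3 kcal/m²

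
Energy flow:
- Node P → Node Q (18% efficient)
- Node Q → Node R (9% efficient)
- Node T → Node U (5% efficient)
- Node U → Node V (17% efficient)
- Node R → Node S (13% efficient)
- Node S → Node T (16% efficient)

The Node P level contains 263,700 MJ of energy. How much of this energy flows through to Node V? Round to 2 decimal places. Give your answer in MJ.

0.76 MJ

Node Q: 263700 × 0.18 = 47466 MJ
Node R: 47466 × 0.09 = 4271.94 MJ
Node S: 4271.94 × 0.13 = 555.3522 MJ
Node T: 555.3522 × 0.16 = 88.856352 MJ
Node U: 88.856352 × 0.05 = 4.4428176 MJ
Node V: 4.4428176 × 0.17 = 0.755278992 MJ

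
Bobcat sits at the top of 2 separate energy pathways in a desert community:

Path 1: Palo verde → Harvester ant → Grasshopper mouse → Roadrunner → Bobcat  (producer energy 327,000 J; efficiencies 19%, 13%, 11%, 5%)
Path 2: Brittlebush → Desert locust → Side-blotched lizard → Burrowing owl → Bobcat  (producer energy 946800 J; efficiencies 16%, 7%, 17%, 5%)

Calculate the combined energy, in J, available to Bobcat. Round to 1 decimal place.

Path 1: 327000 × 0.19 × 0.13 × 0.11 × 0.05 = 44.42295 J
Path 2: 946800 × 0.16 × 0.07 × 0.17 × 0.05 = 90.13536 J
Total at Bobcat: 44.42295 + 90.13536 = 134.55831 J

134.6 J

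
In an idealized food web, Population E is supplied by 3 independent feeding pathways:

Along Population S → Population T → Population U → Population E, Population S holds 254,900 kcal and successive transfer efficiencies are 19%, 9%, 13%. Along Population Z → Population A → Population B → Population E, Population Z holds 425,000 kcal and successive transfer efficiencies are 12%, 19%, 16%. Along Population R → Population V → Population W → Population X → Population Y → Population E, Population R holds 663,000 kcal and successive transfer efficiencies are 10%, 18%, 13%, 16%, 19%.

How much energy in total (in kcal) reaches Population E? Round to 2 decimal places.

2164.21 kcal

Via Population S: 254900 × 0.19 × 0.09 × 0.13 = 566.6427 kcal
Via Population Z: 425000 × 0.12 × 0.19 × 0.16 = 1550.4 kcal
Via Population R: 663000 × 0.1 × 0.18 × 0.13 × 0.16 × 0.19 = 47.163168 kcal
Total at Population E: 566.6427 + 1550.4 + 47.163168 = 2164.205868 kcal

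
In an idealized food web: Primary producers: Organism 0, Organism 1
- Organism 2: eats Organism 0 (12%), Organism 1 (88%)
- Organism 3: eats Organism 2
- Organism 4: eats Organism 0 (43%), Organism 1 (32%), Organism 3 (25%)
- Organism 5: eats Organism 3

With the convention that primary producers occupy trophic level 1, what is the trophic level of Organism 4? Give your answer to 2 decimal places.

2.50

Organism 2: 1 + (0.12×1 + 0.88×1) = 2
Organism 3: 1 + 2 = 3
Organism 4: 1 + (0.43×1 + 0.32×1 + 0.25×3) = 2.5
Organism 5: 1 + 3 = 4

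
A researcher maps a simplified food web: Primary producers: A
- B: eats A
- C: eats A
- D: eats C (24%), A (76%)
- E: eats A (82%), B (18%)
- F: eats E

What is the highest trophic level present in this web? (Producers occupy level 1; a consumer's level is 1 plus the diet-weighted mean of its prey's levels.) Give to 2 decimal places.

B: 1 + 1 = 2
C: 1 + 1 = 2
D: 1 + (0.24×2 + 0.76×1) = 2.24
E: 1 + (0.82×1 + 0.18×2) = 2.18
F: 1 + 2.18 = 3.18

3.18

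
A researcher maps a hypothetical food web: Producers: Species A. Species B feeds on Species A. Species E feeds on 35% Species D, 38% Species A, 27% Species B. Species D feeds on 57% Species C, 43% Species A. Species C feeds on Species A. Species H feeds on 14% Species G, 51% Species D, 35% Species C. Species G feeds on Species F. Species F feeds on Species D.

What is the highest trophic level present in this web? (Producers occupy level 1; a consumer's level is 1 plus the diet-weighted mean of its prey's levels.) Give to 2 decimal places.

4.57

Species B: 1 + 1 = 2
Species C: 1 + 1 = 2
Species D: 1 + (0.57×2 + 0.43×1) = 2.57
Species E: 1 + (0.35×2.57 + 0.38×1 + 0.27×2) = 2.8195
Species F: 1 + 2.57 = 3.57
Species G: 1 + 3.57 = 4.57
Species H: 1 + (0.14×4.57 + 0.51×2.57 + 0.35×2) = 3.6505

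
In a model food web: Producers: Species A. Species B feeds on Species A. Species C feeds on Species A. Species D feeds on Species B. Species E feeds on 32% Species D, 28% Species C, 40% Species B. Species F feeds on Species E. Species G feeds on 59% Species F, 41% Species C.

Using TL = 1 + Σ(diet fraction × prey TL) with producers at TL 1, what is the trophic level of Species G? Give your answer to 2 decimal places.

4.37

Species B: 1 + 1 = 2
Species C: 1 + 1 = 2
Species D: 1 + 2 = 3
Species E: 1 + (0.32×3 + 0.28×2 + 0.4×2) = 3.32
Species F: 1 + 3.32 = 4.32
Species G: 1 + (0.59×4.32 + 0.41×2) = 4.3688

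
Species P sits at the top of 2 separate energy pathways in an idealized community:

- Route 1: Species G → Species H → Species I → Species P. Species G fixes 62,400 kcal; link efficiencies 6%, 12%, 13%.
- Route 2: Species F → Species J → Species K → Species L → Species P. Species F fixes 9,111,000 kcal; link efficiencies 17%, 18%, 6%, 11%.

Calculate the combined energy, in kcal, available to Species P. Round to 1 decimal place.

1898.5 kcal

Route 1: 62400 × 0.06 × 0.12 × 0.13 = 58.4064 kcal
Route 2: 9111000 × 0.17 × 0.18 × 0.06 × 0.11 = 1840.05756 kcal
Total at Species P: 58.4064 + 1840.05756 = 1898.46396 kcal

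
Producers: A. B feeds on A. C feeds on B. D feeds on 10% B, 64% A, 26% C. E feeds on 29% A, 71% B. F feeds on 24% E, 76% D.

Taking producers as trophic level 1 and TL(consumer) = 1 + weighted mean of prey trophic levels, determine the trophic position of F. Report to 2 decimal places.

B: 1 + 1 = 2
C: 1 + 2 = 3
D: 1 + (0.1×2 + 0.64×1 + 0.26×3) = 2.62
E: 1 + (0.29×1 + 0.71×2) = 2.71
F: 1 + (0.24×2.71 + 0.76×2.62) = 3.6416

3.64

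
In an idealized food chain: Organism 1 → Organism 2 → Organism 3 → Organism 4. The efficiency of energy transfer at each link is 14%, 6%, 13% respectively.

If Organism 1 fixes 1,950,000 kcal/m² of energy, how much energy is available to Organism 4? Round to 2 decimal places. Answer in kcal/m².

2129.40 kcal/m²

Organism 2: 1950000 × 0.14 = 273000 kcal/m²
Organism 3: 273000 × 0.06 = 16380 kcal/m²
Organism 4: 16380 × 0.13 = 2129.4 kcal/m²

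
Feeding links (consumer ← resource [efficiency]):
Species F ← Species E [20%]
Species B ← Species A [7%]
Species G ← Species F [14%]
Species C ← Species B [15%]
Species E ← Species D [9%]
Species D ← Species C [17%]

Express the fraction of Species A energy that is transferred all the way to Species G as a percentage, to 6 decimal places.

0.000450%

Product of link efficiencies: 0.07 × 0.15 × 0.17 × 0.09 × 0.2 × 0.14 = 0.0000044982
As a percentage: 0.0000044982 × 100 = 0.000450%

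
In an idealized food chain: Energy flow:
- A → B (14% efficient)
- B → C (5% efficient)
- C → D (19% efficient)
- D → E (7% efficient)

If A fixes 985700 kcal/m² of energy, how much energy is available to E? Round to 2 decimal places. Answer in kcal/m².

91.77 kcal/m²

B: 985700 × 0.14 = 137998 kcal/m²
C: 137998 × 0.05 = 6899.9 kcal/m²
D: 6899.9 × 0.19 = 1310.981 kcal/m²
E: 1310.981 × 0.07 = 91.76867 kcal/m²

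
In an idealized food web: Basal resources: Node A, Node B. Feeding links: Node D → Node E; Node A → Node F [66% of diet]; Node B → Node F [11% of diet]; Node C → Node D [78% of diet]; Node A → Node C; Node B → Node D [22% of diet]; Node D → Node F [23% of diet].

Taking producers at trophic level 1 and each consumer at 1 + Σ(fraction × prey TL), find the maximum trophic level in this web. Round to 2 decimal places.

3.78

Node C: 1 + 1 = 2
Node D: 1 + (0.78×2 + 0.22×1) = 2.78
Node E: 1 + 2.78 = 3.78
Node F: 1 + (0.11×1 + 0.23×2.78 + 0.66×1) = 2.4094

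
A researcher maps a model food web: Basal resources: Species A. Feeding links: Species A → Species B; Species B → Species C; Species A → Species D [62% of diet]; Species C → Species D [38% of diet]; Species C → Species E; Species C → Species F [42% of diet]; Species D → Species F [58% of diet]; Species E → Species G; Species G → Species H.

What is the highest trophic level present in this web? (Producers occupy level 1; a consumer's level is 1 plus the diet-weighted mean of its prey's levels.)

Species B: 1 + 1 = 2
Species C: 1 + 2 = 3
Species D: 1 + (0.62×1 + 0.38×3) = 2.76
Species E: 1 + 3 = 4
Species F: 1 + (0.42×3 + 0.58×2.76) = 3.8608
Species G: 1 + 4 = 5
Species H: 1 + 5 = 6

6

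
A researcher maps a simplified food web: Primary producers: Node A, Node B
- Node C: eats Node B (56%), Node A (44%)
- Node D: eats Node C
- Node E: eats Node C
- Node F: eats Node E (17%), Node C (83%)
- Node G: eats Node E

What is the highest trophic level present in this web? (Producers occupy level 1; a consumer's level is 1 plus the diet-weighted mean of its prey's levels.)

4

Node C: 1 + (0.56×1 + 0.44×1) = 2
Node D: 1 + 2 = 3
Node E: 1 + 2 = 3
Node F: 1 + (0.17×3 + 0.83×2) = 3.17
Node G: 1 + 3 = 4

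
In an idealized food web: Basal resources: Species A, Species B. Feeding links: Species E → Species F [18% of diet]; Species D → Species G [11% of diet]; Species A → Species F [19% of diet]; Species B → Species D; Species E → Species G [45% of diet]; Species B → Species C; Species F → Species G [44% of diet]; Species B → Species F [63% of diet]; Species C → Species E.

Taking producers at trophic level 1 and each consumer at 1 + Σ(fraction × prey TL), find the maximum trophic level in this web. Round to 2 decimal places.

3.61

Species C: 1 + 1 = 2
Species D: 1 + 1 = 2
Species E: 1 + 2 = 3
Species F: 1 + (0.18×3 + 0.19×1 + 0.63×1) = 2.36
Species G: 1 + (0.44×2.36 + 0.45×3 + 0.11×2) = 3.6084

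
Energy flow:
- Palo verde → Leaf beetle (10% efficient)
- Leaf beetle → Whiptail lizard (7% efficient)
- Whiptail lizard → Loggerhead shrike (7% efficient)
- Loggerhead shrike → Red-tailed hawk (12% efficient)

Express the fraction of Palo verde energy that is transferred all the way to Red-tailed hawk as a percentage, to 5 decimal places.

Product of link efficiencies: 0.1 × 0.07 × 0.07 × 0.12 = 0.0000588
As a percentage: 0.0000588 × 100 = 0.00588%

0.00588%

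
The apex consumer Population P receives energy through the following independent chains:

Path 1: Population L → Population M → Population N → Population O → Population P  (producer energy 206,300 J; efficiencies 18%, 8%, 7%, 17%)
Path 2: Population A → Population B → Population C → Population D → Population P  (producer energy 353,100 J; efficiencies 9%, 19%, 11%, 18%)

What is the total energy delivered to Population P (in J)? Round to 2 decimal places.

154.90 J

Path 1: 206300 × 0.18 × 0.08 × 0.07 × 0.17 = 35.351568 J
Path 2: 353100 × 0.09 × 0.19 × 0.11 × 0.18 = 119.552598 J
Total at Population P: 35.351568 + 119.552598 = 154.904166 J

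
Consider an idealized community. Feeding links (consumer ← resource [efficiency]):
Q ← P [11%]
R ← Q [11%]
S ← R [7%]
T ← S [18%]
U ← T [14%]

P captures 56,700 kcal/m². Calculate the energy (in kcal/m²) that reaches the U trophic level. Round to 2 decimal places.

Q: 56700 × 0.11 = 6237 kcal/m²
R: 6237 × 0.11 = 686.07 kcal/m²
S: 686.07 × 0.07 = 48.0249 kcal/m²
T: 48.0249 × 0.18 = 8.644482 kcal/m²
U: 8.644482 × 0.14 = 1.21022748 kcal/m²

1.21 kcal/m²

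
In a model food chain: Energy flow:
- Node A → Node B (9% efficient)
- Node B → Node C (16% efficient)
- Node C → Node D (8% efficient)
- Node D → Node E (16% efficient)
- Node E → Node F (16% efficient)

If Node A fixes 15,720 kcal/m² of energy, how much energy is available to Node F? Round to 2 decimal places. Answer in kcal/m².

Node B: 15720 × 0.09 = 1414.8 kcal/m²
Node C: 1414.8 × 0.16 = 226.368 kcal/m²
Node D: 226.368 × 0.08 = 18.10944 kcal/m²
Node E: 18.10944 × 0.16 = 2.8975104 kcal/m²
Node F: 2.8975104 × 0.16 = 0.463601664 kcal/m²

0.46 kcal/m²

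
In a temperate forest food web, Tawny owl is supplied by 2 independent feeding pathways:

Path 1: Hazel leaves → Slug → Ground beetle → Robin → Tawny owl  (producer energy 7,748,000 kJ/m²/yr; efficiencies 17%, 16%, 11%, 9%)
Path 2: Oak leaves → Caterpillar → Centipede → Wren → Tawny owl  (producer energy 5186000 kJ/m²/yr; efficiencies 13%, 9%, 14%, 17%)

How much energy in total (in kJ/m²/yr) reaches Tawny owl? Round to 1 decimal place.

Path 1: 7748000 × 0.17 × 0.16 × 0.11 × 0.09 = 2086.38144 kJ/m²/yr
Path 2: 5186000 × 0.13 × 0.09 × 0.14 × 0.17 = 1444.09356 kJ/m²/yr
Total at Tawny owl: 2086.38144 + 1444.09356 = 3530.475 kJ/m²/yr

3530.5 kJ/m²/yr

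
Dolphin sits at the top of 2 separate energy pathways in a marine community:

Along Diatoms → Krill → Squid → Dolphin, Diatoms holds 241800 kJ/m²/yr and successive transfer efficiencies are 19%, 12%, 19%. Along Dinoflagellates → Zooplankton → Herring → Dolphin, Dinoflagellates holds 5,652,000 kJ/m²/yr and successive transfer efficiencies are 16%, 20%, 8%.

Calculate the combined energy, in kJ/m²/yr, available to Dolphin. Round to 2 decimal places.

15516.60 kJ/m²/yr

Via Diatoms: 241800 × 0.19 × 0.12 × 0.19 = 1047.4776 kJ/m²/yr
Via Dinoflagellates: 5652000 × 0.16 × 0.2 × 0.08 = 14469.12 kJ/m²/yr
Total at Dolphin: 1047.4776 + 14469.12 = 15516.5976 kJ/m²/yr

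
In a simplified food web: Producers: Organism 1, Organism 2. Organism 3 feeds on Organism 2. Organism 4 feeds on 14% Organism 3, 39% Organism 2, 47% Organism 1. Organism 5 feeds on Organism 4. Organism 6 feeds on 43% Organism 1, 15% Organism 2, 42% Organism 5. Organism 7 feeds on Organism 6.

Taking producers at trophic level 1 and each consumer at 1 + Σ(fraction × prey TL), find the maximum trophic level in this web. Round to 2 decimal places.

Organism 3: 1 + 1 = 2
Organism 4: 1 + (0.14×2 + 0.39×1 + 0.47×1) = 2.14
Organism 5: 1 + 2.14 = 3.14
Organism 6: 1 + (0.43×1 + 0.15×1 + 0.42×3.14) = 2.8988
Organism 7: 1 + 2.8988 = 3.8988

3.90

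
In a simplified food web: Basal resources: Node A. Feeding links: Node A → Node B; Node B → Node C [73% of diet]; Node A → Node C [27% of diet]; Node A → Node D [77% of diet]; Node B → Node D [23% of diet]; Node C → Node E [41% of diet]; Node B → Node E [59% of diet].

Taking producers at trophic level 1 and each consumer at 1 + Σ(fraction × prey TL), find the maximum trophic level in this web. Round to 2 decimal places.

3.30

Node B: 1 + 1 = 2
Node C: 1 + (0.73×2 + 0.27×1) = 2.73
Node D: 1 + (0.77×1 + 0.23×2) = 2.23
Node E: 1 + (0.41×2.73 + 0.59×2) = 3.2993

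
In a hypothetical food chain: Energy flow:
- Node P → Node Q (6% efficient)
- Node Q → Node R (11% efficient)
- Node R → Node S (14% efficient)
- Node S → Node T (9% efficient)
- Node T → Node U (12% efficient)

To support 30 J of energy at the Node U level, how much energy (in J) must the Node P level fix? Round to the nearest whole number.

3006253 J

Cumulative transfer efficiency: 0.06 × 0.11 × 0.14 × 0.09 × 0.12 = 0.0000099792
Node P energy = 30 / 0.0000099792 = 3006253 J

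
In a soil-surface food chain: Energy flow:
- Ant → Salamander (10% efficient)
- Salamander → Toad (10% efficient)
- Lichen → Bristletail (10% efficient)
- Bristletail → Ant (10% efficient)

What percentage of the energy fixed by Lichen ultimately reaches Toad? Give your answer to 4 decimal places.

0.0100%

Product of link efficiencies: 0.1 × 0.1 × 0.1 × 0.1 = 0.0001
As a percentage: 0.0001 × 100 = 0.0100%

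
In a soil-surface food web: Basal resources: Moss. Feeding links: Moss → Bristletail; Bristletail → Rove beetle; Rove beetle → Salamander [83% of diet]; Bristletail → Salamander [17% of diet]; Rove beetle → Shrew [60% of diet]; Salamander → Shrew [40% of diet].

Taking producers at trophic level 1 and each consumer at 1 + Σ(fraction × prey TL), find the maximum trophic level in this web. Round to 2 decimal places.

Bristletail: 1 + 1 = 2
Rove beetle: 1 + 2 = 3
Salamander: 1 + (0.83×3 + 0.17×2) = 3.83
Shrew: 1 + (0.6×3 + 0.4×3.83) = 4.332

4.33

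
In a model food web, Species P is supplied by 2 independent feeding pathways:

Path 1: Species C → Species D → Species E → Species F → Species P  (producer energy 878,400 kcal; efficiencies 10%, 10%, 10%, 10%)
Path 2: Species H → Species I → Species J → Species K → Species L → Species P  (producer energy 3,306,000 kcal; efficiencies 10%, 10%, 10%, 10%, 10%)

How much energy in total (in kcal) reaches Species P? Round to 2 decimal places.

Path 1: 878400 × 0.1 × 0.1 × 0.1 × 0.1 = 87.84 kcal
Path 2: 3306000 × 0.1 × 0.1 × 0.1 × 0.1 × 0.1 = 33.06 kcal
Total at Species P: 87.84 + 33.06 = 120.9 kcal

120.90 kcal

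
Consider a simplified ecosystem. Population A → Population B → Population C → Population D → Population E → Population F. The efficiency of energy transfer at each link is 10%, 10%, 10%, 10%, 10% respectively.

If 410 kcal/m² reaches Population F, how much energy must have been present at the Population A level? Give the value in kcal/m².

41000000 kcal/m²

Cumulative transfer efficiency: 0.1 × 0.1 × 0.1 × 0.1 × 0.1 = 0.00001
Population A energy = 410 / 0.00001 = 41000000 kcal/m²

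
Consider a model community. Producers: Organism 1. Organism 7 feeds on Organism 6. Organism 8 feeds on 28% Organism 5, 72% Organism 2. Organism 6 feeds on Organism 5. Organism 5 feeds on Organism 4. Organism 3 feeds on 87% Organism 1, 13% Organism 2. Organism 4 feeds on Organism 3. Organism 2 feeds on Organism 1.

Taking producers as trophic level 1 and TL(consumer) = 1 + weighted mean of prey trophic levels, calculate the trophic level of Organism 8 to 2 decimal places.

3.60

Organism 2: 1 + 1 = 2
Organism 3: 1 + (0.87×1 + 0.13×2) = 2.13
Organism 4: 1 + 2.13 = 3.13
Organism 5: 1 + 3.13 = 4.13
Organism 6: 1 + 4.13 = 5.13
Organism 7: 1 + 5.13 = 6.13
Organism 8: 1 + (0.28×4.13 + 0.72×2) = 3.5964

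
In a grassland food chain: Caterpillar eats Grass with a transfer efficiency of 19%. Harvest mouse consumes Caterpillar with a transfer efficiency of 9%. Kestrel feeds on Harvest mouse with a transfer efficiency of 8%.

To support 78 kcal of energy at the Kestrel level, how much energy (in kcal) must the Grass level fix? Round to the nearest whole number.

Cumulative transfer efficiency: 0.19 × 0.09 × 0.08 = 0.001368
Grass energy = 78 / 0.001368 = 57018 kcal

57018 kcal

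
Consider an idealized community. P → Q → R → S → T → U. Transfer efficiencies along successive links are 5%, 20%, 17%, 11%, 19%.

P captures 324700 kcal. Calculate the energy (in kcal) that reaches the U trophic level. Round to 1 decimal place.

Q: 324700 × 0.05 = 16235 kcal
R: 16235 × 0.2 = 3247 kcal
S: 3247 × 0.17 = 551.99 kcal
T: 551.99 × 0.11 = 60.7189 kcal
U: 60.7189 × 0.19 = 11.536591 kcal

11.5 kcal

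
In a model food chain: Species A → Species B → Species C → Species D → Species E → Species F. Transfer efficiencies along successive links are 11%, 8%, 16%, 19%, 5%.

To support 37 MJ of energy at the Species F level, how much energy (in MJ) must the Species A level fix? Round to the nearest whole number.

Cumulative transfer efficiency: 0.11 × 0.08 × 0.16 × 0.19 × 0.05 = 0.000013376
Species A energy = 37 / 0.000013376 = 2766148 MJ

2766148 MJ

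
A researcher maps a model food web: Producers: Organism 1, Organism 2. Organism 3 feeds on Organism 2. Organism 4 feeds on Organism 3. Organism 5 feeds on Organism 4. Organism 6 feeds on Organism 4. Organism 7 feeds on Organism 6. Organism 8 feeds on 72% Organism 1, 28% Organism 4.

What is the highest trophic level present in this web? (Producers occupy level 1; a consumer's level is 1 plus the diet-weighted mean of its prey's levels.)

Organism 3: 1 + 1 = 2
Organism 4: 1 + 2 = 3
Organism 5: 1 + 3 = 4
Organism 6: 1 + 3 = 4
Organism 7: 1 + 4 = 5
Organism 8: 1 + (0.72×1 + 0.28×3) = 2.56

5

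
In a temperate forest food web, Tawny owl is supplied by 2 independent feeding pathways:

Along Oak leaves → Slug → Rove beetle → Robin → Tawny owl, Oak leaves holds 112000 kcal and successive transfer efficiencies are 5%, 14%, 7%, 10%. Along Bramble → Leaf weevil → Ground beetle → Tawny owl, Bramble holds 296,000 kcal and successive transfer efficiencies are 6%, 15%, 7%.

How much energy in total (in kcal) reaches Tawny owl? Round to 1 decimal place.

Via Oak leaves: 112000 × 0.05 × 0.14 × 0.07 × 0.1 = 5.488 kcal
Via Bramble: 296000 × 0.06 × 0.15 × 0.07 = 186.48 kcal
Total at Tawny owl: 5.488 + 186.48 = 191.968 kcal

192.0 kcal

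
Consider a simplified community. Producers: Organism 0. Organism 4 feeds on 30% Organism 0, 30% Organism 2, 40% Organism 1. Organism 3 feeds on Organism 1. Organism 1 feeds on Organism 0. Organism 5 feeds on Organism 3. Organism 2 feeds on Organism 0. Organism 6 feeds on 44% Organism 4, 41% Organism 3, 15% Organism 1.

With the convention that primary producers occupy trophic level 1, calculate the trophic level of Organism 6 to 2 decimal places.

Organism 1: 1 + 1 = 2
Organism 2: 1 + 1 = 2
Organism 3: 1 + 2 = 3
Organism 4: 1 + (0.3×1 + 0.3×2 + 0.4×2) = 2.7
Organism 5: 1 + 3 = 4
Organism 6: 1 + (0.44×2.7 + 0.41×3 + 0.15×2) = 3.718

3.72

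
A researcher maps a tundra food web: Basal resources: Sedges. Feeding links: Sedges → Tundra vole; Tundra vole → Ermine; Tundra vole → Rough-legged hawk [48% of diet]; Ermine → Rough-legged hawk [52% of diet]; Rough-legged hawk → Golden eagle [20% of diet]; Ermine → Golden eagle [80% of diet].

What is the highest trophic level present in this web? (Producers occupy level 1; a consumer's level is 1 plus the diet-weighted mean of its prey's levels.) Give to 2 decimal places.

4.10

Tundra vole: 1 + 1 = 2
Ermine: 1 + 2 = 3
Rough-legged hawk: 1 + (0.48×2 + 0.52×3) = 3.52
Golden eagle: 1 + (0.2×3.52 + 0.8×3) = 4.104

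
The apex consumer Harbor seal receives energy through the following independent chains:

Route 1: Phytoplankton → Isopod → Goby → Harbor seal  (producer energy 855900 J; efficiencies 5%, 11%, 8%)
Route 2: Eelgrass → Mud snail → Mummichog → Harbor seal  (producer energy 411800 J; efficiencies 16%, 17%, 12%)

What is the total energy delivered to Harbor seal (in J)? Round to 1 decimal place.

Route 1: 855900 × 0.05 × 0.11 × 0.08 = 376.596 J
Route 2: 411800 × 0.16 × 0.17 × 0.12 = 1344.1152 J
Total at Harbor seal: 376.596 + 1344.1152 = 1720.7112 J

1720.7 J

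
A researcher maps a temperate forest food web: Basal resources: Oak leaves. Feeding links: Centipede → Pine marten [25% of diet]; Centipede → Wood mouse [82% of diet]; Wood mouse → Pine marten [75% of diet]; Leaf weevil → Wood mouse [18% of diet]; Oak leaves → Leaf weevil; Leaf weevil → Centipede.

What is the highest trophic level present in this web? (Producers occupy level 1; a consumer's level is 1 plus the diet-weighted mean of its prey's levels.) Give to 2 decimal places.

Leaf weevil: 1 + 1 = 2
Centipede: 1 + 2 = 3
Wood mouse: 1 + (0.82×3 + 0.18×2) = 3.82
Pine marten: 1 + (0.75×3.82 + 0.25×3) = 4.615

4.62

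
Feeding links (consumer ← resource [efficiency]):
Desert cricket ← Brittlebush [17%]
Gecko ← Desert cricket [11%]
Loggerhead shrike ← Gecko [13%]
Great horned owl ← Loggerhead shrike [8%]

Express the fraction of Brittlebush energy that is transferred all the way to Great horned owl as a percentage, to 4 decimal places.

Product of link efficiencies: 0.17 × 0.11 × 0.13 × 0.08 = 0.00019448
As a percentage: 0.00019448 × 100 = 0.0194%

0.0194%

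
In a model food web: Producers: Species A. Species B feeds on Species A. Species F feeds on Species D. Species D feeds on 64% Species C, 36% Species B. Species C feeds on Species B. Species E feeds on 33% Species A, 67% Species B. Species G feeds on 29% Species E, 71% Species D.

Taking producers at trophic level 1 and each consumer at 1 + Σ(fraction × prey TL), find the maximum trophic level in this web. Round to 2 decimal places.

4.64

Species B: 1 + 1 = 2
Species C: 1 + 2 = 3
Species D: 1 + (0.64×3 + 0.36×2) = 3.64
Species E: 1 + (0.33×1 + 0.67×2) = 2.67
Species F: 1 + 3.64 = 4.64
Species G: 1 + (0.29×2.67 + 0.71×3.64) = 4.3587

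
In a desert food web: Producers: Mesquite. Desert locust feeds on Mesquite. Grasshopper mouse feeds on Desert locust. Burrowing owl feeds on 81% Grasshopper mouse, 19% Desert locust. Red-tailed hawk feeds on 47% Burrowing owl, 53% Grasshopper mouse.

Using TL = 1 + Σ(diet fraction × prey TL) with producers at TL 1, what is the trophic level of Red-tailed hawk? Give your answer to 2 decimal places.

Desert locust: 1 + 1 = 2
Grasshopper mouse: 1 + 2 = 3
Burrowing owl: 1 + (0.81×3 + 0.19×2) = 3.81
Red-tailed hawk: 1 + (0.47×3.81 + 0.53×3) = 4.3807

4.38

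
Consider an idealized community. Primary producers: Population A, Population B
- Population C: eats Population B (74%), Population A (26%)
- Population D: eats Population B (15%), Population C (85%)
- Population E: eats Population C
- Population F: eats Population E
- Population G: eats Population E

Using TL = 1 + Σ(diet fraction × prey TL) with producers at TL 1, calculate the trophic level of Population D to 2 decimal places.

Population C: 1 + (0.74×1 + 0.26×1) = 2
Population D: 1 + (0.15×1 + 0.85×2) = 2.85
Population E: 1 + 2 = 3
Population F: 1 + 3 = 4
Population G: 1 + 3 = 4

2.85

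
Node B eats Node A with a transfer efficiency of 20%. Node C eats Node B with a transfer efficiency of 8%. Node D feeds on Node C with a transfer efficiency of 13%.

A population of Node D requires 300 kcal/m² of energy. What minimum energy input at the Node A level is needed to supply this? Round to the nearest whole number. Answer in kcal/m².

144231 kcal/m²

Cumulative transfer efficiency: 0.2 × 0.08 × 0.13 = 0.00208
Node A energy = 300 / 0.00208 = 144231 kcal/m²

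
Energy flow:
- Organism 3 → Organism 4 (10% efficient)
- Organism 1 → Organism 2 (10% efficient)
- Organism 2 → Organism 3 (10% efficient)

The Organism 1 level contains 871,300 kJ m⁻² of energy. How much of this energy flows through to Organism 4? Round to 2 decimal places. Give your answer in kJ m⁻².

Organism 2: 871300 × 0.1 = 87130 kJ m⁻²
Organism 3: 87130 × 0.1 = 8713 kJ m⁻²
Organism 4: 8713 × 0.1 = 871.3 kJ m⁻²

871.30 kJ m⁻²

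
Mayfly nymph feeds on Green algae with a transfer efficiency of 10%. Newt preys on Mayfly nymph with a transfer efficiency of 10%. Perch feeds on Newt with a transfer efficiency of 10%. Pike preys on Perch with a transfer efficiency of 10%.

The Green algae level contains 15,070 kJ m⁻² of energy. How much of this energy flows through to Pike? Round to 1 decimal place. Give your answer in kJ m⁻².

Mayfly nymph: 15070 × 0.1 = 1507 kJ m⁻²
Newt: 1507 × 0.1 = 150.7 kJ m⁻²
Perch: 150.7 × 0.1 = 15.07 kJ m⁻²
Pike: 15.07 × 0.1 = 1.507 kJ m⁻²

1.5 kJ m⁻²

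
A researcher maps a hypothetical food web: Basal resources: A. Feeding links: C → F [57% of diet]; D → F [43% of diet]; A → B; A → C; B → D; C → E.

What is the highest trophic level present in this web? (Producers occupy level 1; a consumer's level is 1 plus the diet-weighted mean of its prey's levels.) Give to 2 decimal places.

3.43

B: 1 + 1 = 2
C: 1 + 1 = 2
D: 1 + 2 = 3
E: 1 + 2 = 3
F: 1 + (0.43×3 + 0.57×2) = 3.43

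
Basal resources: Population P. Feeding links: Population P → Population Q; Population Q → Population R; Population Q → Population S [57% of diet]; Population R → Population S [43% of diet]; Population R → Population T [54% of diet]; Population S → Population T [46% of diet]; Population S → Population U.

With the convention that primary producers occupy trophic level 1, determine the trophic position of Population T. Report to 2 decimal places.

Population Q: 1 + 1 = 2
Population R: 1 + 2 = 3
Population S: 1 + (0.57×2 + 0.43×3) = 3.43
Population T: 1 + (0.54×3 + 0.46×3.43) = 4.1978
Population U: 1 + 3.43 = 4.43

4.20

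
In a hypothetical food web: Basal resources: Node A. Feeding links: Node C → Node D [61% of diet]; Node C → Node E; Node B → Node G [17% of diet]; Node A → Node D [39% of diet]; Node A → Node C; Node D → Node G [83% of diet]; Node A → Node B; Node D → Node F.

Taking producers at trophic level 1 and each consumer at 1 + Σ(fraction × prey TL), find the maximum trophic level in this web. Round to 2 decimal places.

Node B: 1 + 1 = 2
Node C: 1 + 1 = 2
Node D: 1 + (0.61×2 + 0.39×1) = 2.61
Node E: 1 + 2 = 3
Node F: 1 + 2.61 = 3.61
Node G: 1 + (0.17×2 + 0.83×2.61) = 3.5063

3.61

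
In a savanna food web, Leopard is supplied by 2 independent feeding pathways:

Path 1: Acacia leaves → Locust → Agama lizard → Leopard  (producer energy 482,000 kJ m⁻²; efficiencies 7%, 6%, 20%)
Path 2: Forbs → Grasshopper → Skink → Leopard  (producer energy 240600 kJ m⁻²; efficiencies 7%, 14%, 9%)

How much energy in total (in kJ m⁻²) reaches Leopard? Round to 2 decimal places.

Path 1: 482000 × 0.07 × 0.06 × 0.2 = 404.88 kJ m⁻²
Path 2: 240600 × 0.07 × 0.14 × 0.09 = 212.2092 kJ m⁻²
Total at Leopard: 404.88 + 212.2092 = 617.0892 kJ m⁻²

617.09 kJ m⁻²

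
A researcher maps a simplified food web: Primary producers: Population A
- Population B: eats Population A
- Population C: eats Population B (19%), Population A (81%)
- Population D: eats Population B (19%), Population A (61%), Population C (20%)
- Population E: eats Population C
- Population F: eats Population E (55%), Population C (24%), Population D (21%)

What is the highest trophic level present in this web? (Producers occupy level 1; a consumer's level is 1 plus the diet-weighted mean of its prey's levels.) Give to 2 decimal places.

Population B: 1 + 1 = 2
Population C: 1 + (0.19×2 + 0.81×1) = 2.19
Population D: 1 + (0.19×2 + 0.61×1 + 0.2×2.19) = 2.428
Population E: 1 + 2.19 = 3.19
Population F: 1 + (0.55×3.19 + 0.24×2.19 + 0.21×2.428) = 3.78998

3.79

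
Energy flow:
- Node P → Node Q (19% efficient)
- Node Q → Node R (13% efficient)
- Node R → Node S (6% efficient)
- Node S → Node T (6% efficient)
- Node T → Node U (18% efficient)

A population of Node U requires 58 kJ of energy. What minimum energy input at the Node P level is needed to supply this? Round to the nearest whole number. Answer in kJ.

Cumulative transfer efficiency: 0.19 × 0.13 × 0.06 × 0.06 × 0.18 = 0.0000160056
Node P energy = 58 / 0.0000160056 = 3623732 kJ

3623732 kJ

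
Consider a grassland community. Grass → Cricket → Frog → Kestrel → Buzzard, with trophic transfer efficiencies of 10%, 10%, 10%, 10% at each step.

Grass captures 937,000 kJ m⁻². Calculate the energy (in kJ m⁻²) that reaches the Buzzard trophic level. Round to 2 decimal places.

93.70 kJ m⁻²

Cricket: 937000 × 0.1 = 93700 kJ m⁻²
Frog: 93700 × 0.1 = 9370 kJ m⁻²
Kestrel: 9370 × 0.1 = 937 kJ m⁻²
Buzzard: 937 × 0.1 = 93.7 kJ m⁻²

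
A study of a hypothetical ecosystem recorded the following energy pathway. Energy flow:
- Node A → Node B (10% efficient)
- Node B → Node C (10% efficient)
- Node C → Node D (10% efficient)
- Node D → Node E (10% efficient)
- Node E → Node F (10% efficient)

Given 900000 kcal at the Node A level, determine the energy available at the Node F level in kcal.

Node B: 900000 × 0.1 = 90000 kcal
Node C: 90000 × 0.1 = 9000 kcal
Node D: 9000 × 0.1 = 900 kcal
Node E: 900 × 0.1 = 90 kcal
Node F: 90 × 0.1 = 9 kcal

9 kcal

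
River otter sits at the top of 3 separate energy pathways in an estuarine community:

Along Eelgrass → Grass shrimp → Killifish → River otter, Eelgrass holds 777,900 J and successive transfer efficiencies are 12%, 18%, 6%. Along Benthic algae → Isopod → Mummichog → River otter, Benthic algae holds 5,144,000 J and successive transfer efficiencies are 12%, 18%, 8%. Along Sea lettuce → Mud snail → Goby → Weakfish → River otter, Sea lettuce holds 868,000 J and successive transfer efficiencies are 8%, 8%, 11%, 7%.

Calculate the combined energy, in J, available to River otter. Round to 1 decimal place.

Via Eelgrass: 777900 × 0.12 × 0.18 × 0.06 = 1008.1584 J
Via Benthic algae: 5144000 × 0.12 × 0.18 × 0.08 = 8888.832 J
Via Sea lettuce: 868000 × 0.08 × 0.08 × 0.11 × 0.07 = 42.77504 J
Total at River otter: 1008.1584 + 8888.832 + 42.77504 = 9939.76544 J

9939.8 J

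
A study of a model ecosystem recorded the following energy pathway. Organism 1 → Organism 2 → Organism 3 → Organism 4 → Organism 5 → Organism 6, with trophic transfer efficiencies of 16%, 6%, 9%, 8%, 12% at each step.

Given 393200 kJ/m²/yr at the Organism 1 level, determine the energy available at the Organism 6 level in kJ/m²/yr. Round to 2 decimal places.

3.26 kJ/m²/yr

Organism 2: 393200 × 0.16 = 62912 kJ/m²/yr
Organism 3: 62912 × 0.06 = 3774.72 kJ/m²/yr
Organism 4: 3774.72 × 0.09 = 339.7248 kJ/m²/yr
Organism 5: 339.7248 × 0.08 = 27.177984 kJ/m²/yr
Organism 6: 27.177984 × 0.12 = 3.26135808 kJ/m²/yr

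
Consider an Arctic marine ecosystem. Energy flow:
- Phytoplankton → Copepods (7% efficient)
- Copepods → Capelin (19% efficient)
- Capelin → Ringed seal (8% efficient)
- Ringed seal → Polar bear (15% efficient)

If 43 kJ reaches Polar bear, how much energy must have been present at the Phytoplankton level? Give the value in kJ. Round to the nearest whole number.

Cumulative transfer efficiency: 0.07 × 0.19 × 0.08 × 0.15 = 0.0001596
Phytoplankton energy = 43 / 0.0001596 = 269424 kJ

269424 kJ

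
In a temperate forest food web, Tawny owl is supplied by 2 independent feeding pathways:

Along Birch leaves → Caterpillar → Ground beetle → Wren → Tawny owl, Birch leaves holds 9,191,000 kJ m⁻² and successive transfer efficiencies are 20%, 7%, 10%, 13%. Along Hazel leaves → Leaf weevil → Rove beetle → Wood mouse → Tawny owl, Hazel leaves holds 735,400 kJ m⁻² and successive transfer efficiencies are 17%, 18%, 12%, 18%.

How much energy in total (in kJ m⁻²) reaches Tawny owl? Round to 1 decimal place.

Via Birch leaves: 9191000 × 0.2 × 0.07 × 0.1 × 0.13 = 1672.762 kJ m⁻²
Via Hazel leaves: 735400 × 0.17 × 0.18 × 0.12 × 0.18 = 486.069984 kJ m⁻²
Total at Tawny owl: 1672.762 + 486.069984 = 2158.831984 kJ m⁻²

2158.8 kJ m⁻²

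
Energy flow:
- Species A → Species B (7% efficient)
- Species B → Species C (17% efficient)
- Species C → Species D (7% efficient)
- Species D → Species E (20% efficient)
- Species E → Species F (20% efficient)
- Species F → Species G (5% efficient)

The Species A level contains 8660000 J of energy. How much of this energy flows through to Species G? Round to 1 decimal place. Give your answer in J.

Species B: 8660000 × 0.07 = 606200 J
Species C: 606200 × 0.17 = 103054 J
Species D: 103054 × 0.07 = 7213.78 J
Species E: 7213.78 × 0.2 = 1442.756 J
Species F: 1442.756 × 0.2 = 288.5512 J
Species G: 288.5512 × 0.05 = 14.42756 J

14.4 J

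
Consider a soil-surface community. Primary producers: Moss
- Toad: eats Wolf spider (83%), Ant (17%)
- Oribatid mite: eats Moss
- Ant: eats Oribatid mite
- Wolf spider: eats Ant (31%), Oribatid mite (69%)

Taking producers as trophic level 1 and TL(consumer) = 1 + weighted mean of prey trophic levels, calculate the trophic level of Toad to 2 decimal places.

Oribatid mite: 1 + 1 = 2
Ant: 1 + 2 = 3
Wolf spider: 1 + (0.31×3 + 0.69×2) = 3.31
Toad: 1 + (0.83×3.31 + 0.17×3) = 4.2573

4.26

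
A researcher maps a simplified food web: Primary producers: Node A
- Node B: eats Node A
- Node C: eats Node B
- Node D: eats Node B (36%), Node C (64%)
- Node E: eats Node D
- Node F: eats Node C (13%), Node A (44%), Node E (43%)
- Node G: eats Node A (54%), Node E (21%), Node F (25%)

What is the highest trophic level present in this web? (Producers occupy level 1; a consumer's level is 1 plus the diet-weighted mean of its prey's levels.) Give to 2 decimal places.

4.64

Node B: 1 + 1 = 2
Node C: 1 + 2 = 3
Node D: 1 + (0.36×2 + 0.64×3) = 3.64
Node E: 1 + 3.64 = 4.64
Node F: 1 + (0.13×3 + 0.44×1 + 0.43×4.64) = 3.8252
Node G: 1 + (0.54×1 + 0.21×4.64 + 0.25×3.8252) = 3.4707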